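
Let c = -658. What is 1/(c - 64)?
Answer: -1/722 ≈ -0.0013850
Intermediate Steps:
1/(c - 64) = 1/(-658 - 64) = 1/(-722) = -1/722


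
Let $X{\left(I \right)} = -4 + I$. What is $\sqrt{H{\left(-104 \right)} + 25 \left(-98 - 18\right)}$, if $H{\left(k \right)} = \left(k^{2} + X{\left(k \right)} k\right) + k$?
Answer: $138$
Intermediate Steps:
$H{\left(k \right)} = k + k^{2} + k \left(-4 + k\right)$ ($H{\left(k \right)} = \left(k^{2} + \left(-4 + k\right) k\right) + k = \left(k^{2} + k \left(-4 + k\right)\right) + k = k + k^{2} + k \left(-4 + k\right)$)
$\sqrt{H{\left(-104 \right)} + 25 \left(-98 - 18\right)} = \sqrt{- 104 \left(-3 + 2 \left(-104\right)\right) + 25 \left(-98 - 18\right)} = \sqrt{- 104 \left(-3 - 208\right) + 25 \left(-116\right)} = \sqrt{\left(-104\right) \left(-211\right) - 2900} = \sqrt{21944 - 2900} = \sqrt{19044} = 138$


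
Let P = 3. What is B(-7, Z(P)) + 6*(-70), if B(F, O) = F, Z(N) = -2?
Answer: -427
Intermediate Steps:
B(-7, Z(P)) + 6*(-70) = -7 + 6*(-70) = -7 - 420 = -427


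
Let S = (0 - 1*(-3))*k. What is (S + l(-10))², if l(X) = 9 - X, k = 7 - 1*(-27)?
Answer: 14641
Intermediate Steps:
k = 34 (k = 7 + 27 = 34)
S = 102 (S = (0 - 1*(-3))*34 = (0 + 3)*34 = 3*34 = 102)
(S + l(-10))² = (102 + (9 - 1*(-10)))² = (102 + (9 + 10))² = (102 + 19)² = 121² = 14641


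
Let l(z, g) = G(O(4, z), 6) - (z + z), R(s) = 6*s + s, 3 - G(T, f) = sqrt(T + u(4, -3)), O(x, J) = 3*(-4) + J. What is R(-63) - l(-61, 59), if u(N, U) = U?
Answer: -566 + 2*I*sqrt(19) ≈ -566.0 + 8.7178*I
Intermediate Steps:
O(x, J) = -12 + J
G(T, f) = 3 - sqrt(-3 + T) (G(T, f) = 3 - sqrt(T - 3) = 3 - sqrt(-3 + T))
R(s) = 7*s
l(z, g) = 3 - sqrt(-15 + z) - 2*z (l(z, g) = (3 - sqrt(-3 + (-12 + z))) - (z + z) = (3 - sqrt(-15 + z)) - 2*z = 3 - sqrt(-15 + z) - 2*z)
R(-63) - l(-61, 59) = 7*(-63) - (3 - sqrt(-15 - 61) - 2*(-61)) = -441 - (3 - sqrt(-76) + 122) = -441 - (3 - 2*I*sqrt(19) + 122) = -441 - (125 - 2*I*sqrt(19)) = -441 + (-125 + 2*I*sqrt(19)) = -566 + 2*I*sqrt(19)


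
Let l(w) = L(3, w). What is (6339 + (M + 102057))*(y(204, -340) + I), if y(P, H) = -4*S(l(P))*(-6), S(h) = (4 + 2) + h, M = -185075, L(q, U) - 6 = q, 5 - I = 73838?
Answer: 5633836167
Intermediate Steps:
I = -73833 (I = 5 - 1*73838 = 5 - 73838 = -73833)
L(q, U) = 6 + q
l(w) = 9 (l(w) = 6 + 3 = 9)
S(h) = 6 + h
y(P, H) = 360 (y(P, H) = -4*(6 + 9)*(-6) = -4*15*(-6) = -60*(-6) = 360)
(6339 + (M + 102057))*(y(204, -340) + I) = (6339 + (-185075 + 102057))*(360 - 73833) = (6339 - 83018)*(-73473) = -76679*(-73473) = 5633836167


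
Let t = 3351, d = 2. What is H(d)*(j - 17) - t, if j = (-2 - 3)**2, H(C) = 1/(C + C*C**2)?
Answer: -16751/5 ≈ -3350.2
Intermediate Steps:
H(C) = 1/(C + C**3)
j = 25 (j = (-5)**2 = 25)
H(d)*(j - 17) - t = (25 - 17)/(2 + 2**3) - 1*3351 = 8/(2 + 8) - 3351 = 8/10 - 3351 = (1/10)*8 - 3351 = 4/5 - 3351 = -16751/5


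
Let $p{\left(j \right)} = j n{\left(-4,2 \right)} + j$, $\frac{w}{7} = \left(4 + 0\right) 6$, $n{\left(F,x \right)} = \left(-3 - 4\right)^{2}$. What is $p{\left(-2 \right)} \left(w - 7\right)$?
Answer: $-16100$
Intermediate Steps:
$n{\left(F,x \right)} = 49$ ($n{\left(F,x \right)} = \left(-7\right)^{2} = 49$)
$w = 168$ ($w = 7 \left(4 + 0\right) 6 = 7 \cdot 4 \cdot 6 = 7 \cdot 24 = 168$)
$p{\left(j \right)} = 50 j$ ($p{\left(j \right)} = j 49 + j = 49 j + j = 50 j$)
$p{\left(-2 \right)} \left(w - 7\right) = 50 \left(-2\right) \left(168 - 7\right) = \left(-100\right) 161 = -16100$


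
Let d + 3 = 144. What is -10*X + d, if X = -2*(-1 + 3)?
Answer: 181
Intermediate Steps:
d = 141 (d = -3 + 144 = 141)
X = -4 (X = -2*2 = -4)
-10*X + d = -10*(-4) + 141 = 40 + 141 = 181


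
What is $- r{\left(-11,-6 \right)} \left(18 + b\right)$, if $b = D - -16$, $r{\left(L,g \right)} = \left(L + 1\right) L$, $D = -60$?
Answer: $2860$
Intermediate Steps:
$r{\left(L,g \right)} = L \left(1 + L\right)$ ($r{\left(L,g \right)} = \left(1 + L\right) L = L \left(1 + L\right)$)
$b = -44$ ($b = -60 - -16 = -60 + 16 = -44$)
$- r{\left(-11,-6 \right)} \left(18 + b\right) = - - 11 \left(1 - 11\right) \left(18 - 44\right) = - \left(-11\right) \left(-10\right) \left(-26\right) = - 110 \left(-26\right) = \left(-1\right) \left(-2860\right) = 2860$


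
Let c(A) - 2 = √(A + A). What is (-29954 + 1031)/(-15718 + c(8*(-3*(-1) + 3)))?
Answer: 113638467/61748140 + 28923*√6/61748140 ≈ 1.8415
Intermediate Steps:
c(A) = 2 + √2*√A (c(A) = 2 + √(A + A) = 2 + √(2*A) = 2 + √2*√A)
(-29954 + 1031)/(-15718 + c(8*(-3*(-1) + 3))) = (-29954 + 1031)/(-15718 + (2 + √2*√(8*(-3*(-1) + 3)))) = -28923/(-15718 + (2 + √2*√(8*(3 + 3)))) = -28923/(-15718 + (2 + √2*√(8*6))) = -28923/(-15718 + (2 + √2*√48)) = -28923/(-15718 + (2 + √2*(4*√3))) = -28923/(-15718 + (2 + 4*√6)) = -28923/(-15716 + 4*√6)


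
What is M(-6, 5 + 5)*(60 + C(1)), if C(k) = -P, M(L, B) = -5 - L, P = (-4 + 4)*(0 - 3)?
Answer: 60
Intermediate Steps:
P = 0 (P = 0*(-3) = 0)
C(k) = 0 (C(k) = -1*0 = 0)
M(-6, 5 + 5)*(60 + C(1)) = (-5 - 1*(-6))*(60 + 0) = (-5 + 6)*60 = 1*60 = 60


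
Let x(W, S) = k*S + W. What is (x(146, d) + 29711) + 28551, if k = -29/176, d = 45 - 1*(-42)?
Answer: 10277285/176 ≈ 58394.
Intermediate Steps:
d = 87 (d = 45 + 42 = 87)
k = -29/176 (k = -29*1/176 = -29/176 ≈ -0.16477)
x(W, S) = W - 29*S/176 (x(W, S) = -29*S/176 + W = W - 29*S/176)
(x(146, d) + 29711) + 28551 = ((146 - 29/176*87) + 29711) + 28551 = ((146 - 2523/176) + 29711) + 28551 = (23173/176 + 29711) + 28551 = 5252309/176 + 28551 = 10277285/176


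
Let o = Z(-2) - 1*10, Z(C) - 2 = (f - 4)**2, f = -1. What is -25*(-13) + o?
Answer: 342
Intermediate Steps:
Z(C) = 27 (Z(C) = 2 + (-1 - 4)**2 = 2 + (-5)**2 = 2 + 25 = 27)
o = 17 (o = 27 - 1*10 = 27 - 10 = 17)
-25*(-13) + o = -25*(-13) + 17 = 325 + 17 = 342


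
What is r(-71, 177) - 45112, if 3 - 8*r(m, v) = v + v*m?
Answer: -348503/8 ≈ -43563.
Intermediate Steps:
r(m, v) = 3/8 - v/8 - m*v/8 (r(m, v) = 3/8 - (v + v*m)/8 = 3/8 - (v + m*v)/8 = 3/8 + (-v/8 - m*v/8) = 3/8 - v/8 - m*v/8)
r(-71, 177) - 45112 = (3/8 - ⅛*177 - ⅛*(-71)*177) - 45112 = (3/8 - 177/8 + 12567/8) - 45112 = 12393/8 - 45112 = -348503/8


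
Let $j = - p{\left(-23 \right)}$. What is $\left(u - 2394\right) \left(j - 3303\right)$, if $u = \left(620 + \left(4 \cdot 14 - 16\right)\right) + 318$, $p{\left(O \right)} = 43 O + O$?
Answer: $3244056$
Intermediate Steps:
$p{\left(O \right)} = 44 O$
$u = 978$ ($u = \left(620 + \left(56 - 16\right)\right) + 318 = \left(620 + 40\right) + 318 = 660 + 318 = 978$)
$j = 1012$ ($j = - 44 \left(-23\right) = \left(-1\right) \left(-1012\right) = 1012$)
$\left(u - 2394\right) \left(j - 3303\right) = \left(978 - 2394\right) \left(1012 - 3303\right) = \left(-1416\right) \left(-2291\right) = 3244056$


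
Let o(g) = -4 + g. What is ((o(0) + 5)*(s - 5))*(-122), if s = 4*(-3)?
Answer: 2074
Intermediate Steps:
s = -12
((o(0) + 5)*(s - 5))*(-122) = (((-4 + 0) + 5)*(-12 - 5))*(-122) = ((-4 + 5)*(-17))*(-122) = (1*(-17))*(-122) = -17*(-122) = 2074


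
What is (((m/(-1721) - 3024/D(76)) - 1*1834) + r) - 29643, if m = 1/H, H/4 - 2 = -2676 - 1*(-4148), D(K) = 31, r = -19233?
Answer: -15981895198575/314557496 ≈ -50808.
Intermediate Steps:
H = 5896 (H = 8 + 4*(-2676 - 1*(-4148)) = 8 + 4*(-2676 + 4148) = 8 + 4*1472 = 8 + 5888 = 5896)
m = 1/5896 ≈ 0.00016961
(((m/(-1721) - 3024/D(76)) - 1*1834) + r) - 29643 = ((((1/5896)/(-1721) - 3024/31) - 1*1834) - 19233) - 29643 = ((((1/5896)*(-1/1721) - 3024*1/31) - 1834) - 19233) - 29643 = (((-1/10147016 - 3024/31) - 1834) - 19233) - 29643 = ((-30684576415/314557496 - 1834) - 19233) - 29643 = (-607583024079/314557496 - 19233) - 29643 = -6657467344647/314557496 - 29643 = -15981895198575/314557496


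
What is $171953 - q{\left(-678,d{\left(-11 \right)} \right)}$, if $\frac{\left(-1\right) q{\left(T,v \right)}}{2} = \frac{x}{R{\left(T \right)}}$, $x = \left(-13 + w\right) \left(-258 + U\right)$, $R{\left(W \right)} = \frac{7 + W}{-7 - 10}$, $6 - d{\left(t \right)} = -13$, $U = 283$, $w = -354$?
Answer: $\frac{115068513}{671} \approx 1.7149 \cdot 10^{5}$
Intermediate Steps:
$d{\left(t \right)} = 19$ ($d{\left(t \right)} = 6 - -13 = 6 + 13 = 19$)
$R{\left(W \right)} = - \frac{7}{17} - \frac{W}{17}$ ($R{\left(W \right)} = \frac{7 + W}{-17} = \left(7 + W\right) \left(- \frac{1}{17}\right) = - \frac{7}{17} - \frac{W}{17}$)
$x = -9175$ ($x = \left(-13 - 354\right) \left(-258 + 283\right) = \left(-367\right) 25 = -9175$)
$q{\left(T,v \right)} = \frac{18350}{- \frac{7}{17} - \frac{T}{17}}$ ($q{\left(T,v \right)} = - 2 \left(- \frac{9175}{- \frac{7}{17} - \frac{T}{17}}\right) = \frac{18350}{- \frac{7}{17} - \frac{T}{17}}$)
$171953 - q{\left(-678,d{\left(-11 \right)} \right)} = 171953 - - \frac{311950}{7 - 678} = 171953 - - \frac{311950}{-671} = 171953 - \left(-311950\right) \left(- \frac{1}{671}\right) = 171953 - \frac{311950}{671} = \frac{115068513}{671}$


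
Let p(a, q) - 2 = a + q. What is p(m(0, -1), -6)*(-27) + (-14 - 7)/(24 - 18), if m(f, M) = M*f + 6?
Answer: -115/2 ≈ -57.500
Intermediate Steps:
m(f, M) = 6 + M*f
p(a, q) = 2 + a + q (p(a, q) = 2 + (a + q) = 2 + a + q)
p(m(0, -1), -6)*(-27) + (-14 - 7)/(24 - 18) = (2 + (6 - 1*0) - 6)*(-27) + (-14 - 7)/(24 - 18) = (2 + (6 + 0) - 6)*(-27) - 21/6 = (2 + 6 - 6)*(-27) - 21*1/6 = 2*(-27) - 7/2 = -54 - 7/2 = -115/2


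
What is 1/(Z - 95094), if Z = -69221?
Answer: -1/164315 ≈ -6.0859e-6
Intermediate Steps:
1/(Z - 95094) = 1/(-69221 - 95094) = 1/(-164315) = -1/164315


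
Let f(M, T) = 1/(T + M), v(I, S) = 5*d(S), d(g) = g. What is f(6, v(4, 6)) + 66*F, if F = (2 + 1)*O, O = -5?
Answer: -35639/36 ≈ -989.97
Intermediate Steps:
v(I, S) = 5*S
f(M, T) = 1/(M + T)
F = -15 (F = (2 + 1)*(-5) = 3*(-5) = -15)
f(6, v(4, 6)) + 66*F = 1/(6 + 5*6) + 66*(-15) = 1/(6 + 30) - 990 = 1/36 - 990 = -35639/36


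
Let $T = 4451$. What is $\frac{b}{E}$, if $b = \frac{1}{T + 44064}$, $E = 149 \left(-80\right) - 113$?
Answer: $- \frac{1}{583780995} \approx -1.713 \cdot 10^{-9}$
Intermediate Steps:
$E = -12033$ ($E = -11920 - 113 = -12033$)
$b = \frac{1}{48515}$ ($b = \frac{1}{4451 + 44064} = \frac{1}{48515} \approx 2.0612 \cdot 10^{-5}$)
$\frac{b}{E} = \frac{1}{48515 \left(-12033\right)} = \frac{1}{48515} \left(- \frac{1}{12033}\right) = - \frac{1}{583780995}$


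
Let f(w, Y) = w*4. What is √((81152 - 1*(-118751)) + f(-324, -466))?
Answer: √198607 ≈ 445.65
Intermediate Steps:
f(w, Y) = 4*w
√((81152 - 1*(-118751)) + f(-324, -466)) = √((81152 - 1*(-118751)) + 4*(-324)) = √((81152 + 118751) - 1296) = √(199903 - 1296) = √198607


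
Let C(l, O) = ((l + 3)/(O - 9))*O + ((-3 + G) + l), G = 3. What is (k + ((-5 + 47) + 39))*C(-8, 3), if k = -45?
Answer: -198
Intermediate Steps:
C(l, O) = l + O*(3 + l)/(-9 + O) (C(l, O) = ((l + 3)/(O - 9))*O + ((-3 + 3) + l) = ((3 + l)/(-9 + O))*O + (0 + l) = ((3 + l)/(-9 + O))*O + l = O*(3 + l)/(-9 + O) + l = l + O*(3 + l)/(-9 + O))
(k + ((-5 + 47) + 39))*C(-8, 3) = (-45 + ((-5 + 47) + 39))*((-9*(-8) + 3*3 + 2*3*(-8))/(-9 + 3)) = (-45 + (42 + 39))*((72 + 9 - 48)/(-6)) = (-45 + 81)*(-⅙*33) = 36*(-11/2) = -198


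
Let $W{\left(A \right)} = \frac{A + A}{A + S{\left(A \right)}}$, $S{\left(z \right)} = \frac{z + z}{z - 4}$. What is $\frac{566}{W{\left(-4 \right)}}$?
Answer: $\frac{849}{4} \approx 212.25$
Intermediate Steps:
$S{\left(z \right)} = \frac{2 z}{-4 + z}$
$W{\left(A \right)} = \frac{2 A}{A + \frac{2 A}{-4 + A}}$ ($W{\left(A \right)} = \frac{A + A}{A + \frac{2 A}{-4 + A}} = \frac{2 A}{A + \frac{2 A}{-4 + A}}$)
$\frac{566}{W{\left(-4 \right)}} = \frac{566}{2 \frac{1}{-2 - 4} \left(-4 - 4\right)} = \frac{566}{2 \frac{1}{-6} \left(-8\right)} = \frac{566}{2 \left(- \frac{1}{6}\right) \left(-8\right)} = \frac{566}{\frac{8}{3}} = 566 \cdot \frac{3}{8} = \frac{849}{4}$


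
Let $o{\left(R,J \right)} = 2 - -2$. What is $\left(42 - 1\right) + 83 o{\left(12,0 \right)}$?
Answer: $373$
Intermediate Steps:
$o{\left(R,J \right)} = 4$ ($o{\left(R,J \right)} = 2 + 2 = 4$)
$\left(42 - 1\right) + 83 o{\left(12,0 \right)} = \left(42 - 1\right) + 83 \cdot 4 = 41 + 332 = 373$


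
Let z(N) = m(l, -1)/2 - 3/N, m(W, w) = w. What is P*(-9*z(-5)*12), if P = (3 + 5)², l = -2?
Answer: -3456/5 ≈ -691.20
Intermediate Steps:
z(N) = -½ - 3/N (z(N) = -1/2 - 3/N = -1*½ - 3/N = -½ - 3/N)
P = 64 (P = 8² = 64)
P*(-9*z(-5)*12) = 64*(-9*(-6 - 1*(-5))/(2*(-5))*12) = 64*(-9*(-1)*(-6 + 5)/(2*5)*12) = 64*(-9*(-1)*(-1)/(2*5)*12) = 64*(-9*⅒*12) = 64*(-9/10*12) = 64*(-54/5) = -3456/5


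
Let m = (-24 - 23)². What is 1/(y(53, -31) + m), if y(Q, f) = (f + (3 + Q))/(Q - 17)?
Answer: 36/79549 ≈ 0.00045255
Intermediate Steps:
m = 2209 (m = (-47)² = 2209)
y(Q, f) = (3 + Q + f)/(-17 + Q)
1/(y(53, -31) + m) = 1/((3 + 53 - 31)/(-17 + 53) + 2209) = 1/(25/36 + 2209) = 1/(79549/36) = 36/79549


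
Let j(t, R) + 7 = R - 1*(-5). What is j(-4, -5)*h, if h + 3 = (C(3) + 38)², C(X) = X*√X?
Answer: -10276 - 1596*√3 ≈ -13040.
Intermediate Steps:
C(X) = X^(3/2)
j(t, R) = -2 + R (j(t, R) = -7 + (R - 1*(-5)) = -7 + (R + 5) = -7 + (5 + R) = -2 + R)
h = -3 + (38 + 3*√3)² (h = -3 + (3^(3/2) + 38)² = -3 + (3*√3 + 38)² = -3 + (38 + 3*√3)² ≈ 1862.9)
j(-4, -5)*h = (-2 - 5)*(1468 + 228*√3) = -7*(1468 + 228*√3) = -10276 - 1596*√3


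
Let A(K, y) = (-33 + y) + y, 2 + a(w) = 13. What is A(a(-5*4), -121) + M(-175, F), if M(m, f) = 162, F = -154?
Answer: -113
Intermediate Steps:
a(w) = 11 (a(w) = -2 + 13 = 11)
A(K, y) = -33 + 2*y
A(a(-5*4), -121) + M(-175, F) = (-33 + 2*(-121)) + 162 = (-33 - 242) + 162 = -275 + 162 = -113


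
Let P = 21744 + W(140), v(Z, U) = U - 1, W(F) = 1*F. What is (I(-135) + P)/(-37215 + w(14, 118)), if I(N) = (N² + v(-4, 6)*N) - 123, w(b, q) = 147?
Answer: -39311/37068 ≈ -1.0605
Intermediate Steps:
W(F) = F
v(Z, U) = -1 + U
I(N) = -123 + N² + 5*N (I(N) = (N² + (-1 + 6)*N) - 123 = (N² + 5*N) - 123 = -123 + N² + 5*N)
P = 21884 (P = 21744 + 140 = 21884)
(I(-135) + P)/(-37215 + w(14, 118)) = ((-123 + (-135)² + 5*(-135)) + 21884)/(-37215 + 147) = ((-123 + 18225 - 675) + 21884)/(-37068) = (17427 + 21884)*(-1/37068) = 39311*(-1/37068) = -39311/37068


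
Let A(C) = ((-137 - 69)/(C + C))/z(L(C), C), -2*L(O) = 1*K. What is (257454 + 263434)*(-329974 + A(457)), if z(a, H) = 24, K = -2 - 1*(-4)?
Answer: -235646796972785/1371 ≈ -1.7188e+11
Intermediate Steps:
K = 2 (K = -2 + 4 = 2)
L(O) = -1 (L(O) = -2/2 = -½*2 = -1)
A(C) = -103/(24*C) (A(C) = ((-137 - 69)/(C + C))/24 = -206*1/(2*C)*(1/24) = -103/C*(1/24) = -103/(24*C))
(257454 + 263434)*(-329974 + A(457)) = (257454 + 263434)*(-329974 - 103/24/457) = 520888*(-329974 - 103/24*1/457) = 520888*(-329974 - 103/10968) = 520888*(-3619154935/10968) = -235646796972785/1371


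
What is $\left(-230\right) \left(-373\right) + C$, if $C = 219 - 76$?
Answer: $85933$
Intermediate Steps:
$C = 143$ ($C = 219 - 76 = 143$)
$\left(-230\right) \left(-373\right) + C = \left(-230\right) \left(-373\right) + 143 = 85790 + 143 = 85933$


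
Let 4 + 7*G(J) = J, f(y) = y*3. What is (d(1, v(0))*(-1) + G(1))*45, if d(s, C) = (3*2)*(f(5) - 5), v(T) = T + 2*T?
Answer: -19035/7 ≈ -2719.3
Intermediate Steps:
f(y) = 3*y
v(T) = 3*T
G(J) = -4/7 + J/7
d(s, C) = 60 (d(s, C) = (3*2)*(3*5 - 5) = 6*(15 - 5) = 6*10 = 60)
(d(1, v(0))*(-1) + G(1))*45 = (60*(-1) + (-4/7 + (⅐)*1))*45 = (-60 + (-4/7 + ⅐))*45 = (-60 - 3/7)*45 = -423/7*45 = -19035/7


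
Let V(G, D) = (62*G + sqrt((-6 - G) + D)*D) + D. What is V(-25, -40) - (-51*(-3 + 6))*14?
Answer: 552 - 40*I*sqrt(21) ≈ 552.0 - 183.3*I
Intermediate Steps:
V(G, D) = D + 62*G + D*sqrt(-6 + D - G) (V(G, D) = (62*G + sqrt(-6 + D - G)*D) + D = (62*G + D*sqrt(-6 + D - G)) + D = D + 62*G + D*sqrt(-6 + D - G))
V(-25, -40) - (-51*(-3 + 6))*14 = (-40 + 62*(-25) - 40*sqrt(-6 - 40 - 1*(-25))) - (-51*(-3 + 6))*14 = (-40 - 1550 - 40*sqrt(-6 - 40 + 25)) - (-51*3)*14 = (-40 - 1550 - 40*I*sqrt(21)) - (-17*9)*14 = (-40 - 1550 - 40*I*sqrt(21)) - (-153)*14 = (-40 - 1550 - 40*I*sqrt(21)) - 1*(-2142) = (-1590 - 40*I*sqrt(21)) + 2142 = 552 - 40*I*sqrt(21)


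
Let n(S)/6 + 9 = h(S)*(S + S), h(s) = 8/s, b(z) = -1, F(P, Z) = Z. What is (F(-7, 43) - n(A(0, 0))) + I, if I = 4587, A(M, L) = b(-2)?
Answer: 4588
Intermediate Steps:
A(M, L) = -1
n(S) = 42 (n(S) = -54 + 6*((8/S)*(S + S)) = -54 + 6*((8/S)*(2*S)) = -54 + 6*16 = -54 + 96 = 42)
(F(-7, 43) - n(A(0, 0))) + I = (43 - 1*42) + 4587 = (43 - 42) + 4587 = 1 + 4587 = 4588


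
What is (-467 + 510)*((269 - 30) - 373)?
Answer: -5762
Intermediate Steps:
(-467 + 510)*((269 - 30) - 373) = 43*(239 - 373) = 43*(-134) = -5762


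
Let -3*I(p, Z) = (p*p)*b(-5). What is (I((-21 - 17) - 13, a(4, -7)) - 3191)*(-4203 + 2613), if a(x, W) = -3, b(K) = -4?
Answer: -440430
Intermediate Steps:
I(p, Z) = 4*p²/3 (I(p, Z) = -p*p*(-4)/3 = -p²*(-4)/3 = -(-4)*p²/3 = 4*p²/3)
(I((-21 - 17) - 13, a(4, -7)) - 3191)*(-4203 + 2613) = (4*((-21 - 17) - 13)²/3 - 3191)*(-4203 + 2613) = (4*(-38 - 13)²/3 - 3191)*(-1590) = ((4/3)*(-51)² - 3191)*(-1590) = ((4/3)*2601 - 3191)*(-1590) = (3468 - 3191)*(-1590) = 277*(-1590) = -440430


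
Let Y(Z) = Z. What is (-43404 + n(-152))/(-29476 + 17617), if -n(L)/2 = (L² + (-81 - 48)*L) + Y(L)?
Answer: 128524/11859 ≈ 10.838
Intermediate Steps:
n(L) = -2*L² + 256*L (n(L) = -2*((L² + (-81 - 48)*L) + L) = -2*((L² - 129*L) + L) = -2*(L² - 128*L) = -2*L² + 256*L)
(-43404 + n(-152))/(-29476 + 17617) = (-43404 + 2*(-152)*(128 - 1*(-152)))/(-29476 + 17617) = (-43404 + 2*(-152)*(128 + 152))/(-11859) = (-43404 + 2*(-152)*280)*(-1/11859) = (-43404 - 85120)*(-1/11859) = -128524*(-1/11859) = 128524/11859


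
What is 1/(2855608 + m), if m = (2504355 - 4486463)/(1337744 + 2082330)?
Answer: 1710037/4883194346442 ≈ 3.5019e-7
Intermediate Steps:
m = -991054/1710037 (m = -1982108/3420074 = -1982108*1/3420074 = -991054/1710037 ≈ -0.57955)
1/(2855608 + m) = 1/(2855608 - 991054/1710037) = 1/(4883194346442/1710037) = 1710037/4883194346442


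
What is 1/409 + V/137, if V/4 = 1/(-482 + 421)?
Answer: 6721/3418013 ≈ 0.0019663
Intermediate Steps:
V = -4/61 (V = 4/(-482 + 421) = 4/(-61) = 4*(-1/61) = -4/61 ≈ -0.065574)
1/409 + V/137 = 1/409 - 4/61/137 = 1*(1/409) - 4/61*1/137 = 1/409 - 4/8357 = 6721/3418013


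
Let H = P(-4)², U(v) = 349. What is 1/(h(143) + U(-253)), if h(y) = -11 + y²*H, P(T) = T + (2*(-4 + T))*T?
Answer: 1/73616738 ≈ 1.3584e-8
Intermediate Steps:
P(T) = T + T*(-8 + 2*T) (P(T) = T + (-8 + 2*T)*T = T + T*(-8 + 2*T))
H = 3600 (H = (-4*(-7 + 2*(-4)))² = (-4*(-7 - 8))² = (-4*(-15))² = 60² = 3600)
h(y) = -11 + 3600*y² (h(y) = -11 + y²*3600 = -11 + 3600*y²)
1/(h(143) + U(-253)) = 1/((-11 + 3600*143²) + 349) = 1/((-11 + 3600*20449) + 349) = 1/((-11 + 73616400) + 349) = 1/(73616389 + 349) = 1/73616738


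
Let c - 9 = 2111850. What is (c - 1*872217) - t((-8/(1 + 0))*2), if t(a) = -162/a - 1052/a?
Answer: 9916529/8 ≈ 1.2396e+6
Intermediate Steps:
c = 2111859 (c = 9 + 2111850 = 2111859)
t(a) = -1214/a
(c - 1*872217) - t((-8/(1 + 0))*2) = (2111859 - 1*872217) - (-1214)/((-8/(1 + 0))*2) = (2111859 - 872217) - (-1214)/((-8/1)*2) = 1239642 - (-1214)/((1*(-8))*2) = 1239642 - (-1214)/((-8*2)) = 1239642 - (-1214)/(-16) = 1239642 - (-1214)*(-1)/16 = 1239642 - 1*607/8 = 1239642 - 607/8 = 9916529/8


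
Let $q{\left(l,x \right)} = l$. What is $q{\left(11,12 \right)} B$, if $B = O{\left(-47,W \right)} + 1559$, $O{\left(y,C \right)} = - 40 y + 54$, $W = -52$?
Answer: $38423$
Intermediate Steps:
$O{\left(y,C \right)} = 54 - 40 y$
$B = 3493$ ($B = \left(54 - -1880\right) + 1559 = \left(54 + 1880\right) + 1559 = 1934 + 1559 = 3493$)
$q{\left(11,12 \right)} B = 11 \cdot 3493 = 38423$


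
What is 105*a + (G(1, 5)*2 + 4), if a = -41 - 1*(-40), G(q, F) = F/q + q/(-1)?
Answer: -93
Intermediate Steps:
G(q, F) = -q + F/q (G(q, F) = F/q + q*(-1) = F/q - q = -q + F/q)
a = -1 (a = -41 + 40 = -1)
105*a + (G(1, 5)*2 + 4) = 105*(-1) + ((-1*1 + 5/1)*2 + 4) = -105 + ((-1 + 5*1)*2 + 4) = -105 + ((-1 + 5)*2 + 4) = -105 + (4*2 + 4) = -105 + (8 + 4) = -105 + 12 = -93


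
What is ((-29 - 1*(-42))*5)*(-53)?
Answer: -3445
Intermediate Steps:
((-29 - 1*(-42))*5)*(-53) = ((-29 + 42)*5)*(-53) = (13*5)*(-53) = 65*(-53) = -3445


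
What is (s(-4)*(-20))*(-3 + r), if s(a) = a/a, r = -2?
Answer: 100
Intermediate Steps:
s(a) = 1
(s(-4)*(-20))*(-3 + r) = (1*(-20))*(-3 - 2) = -20*(-5) = 100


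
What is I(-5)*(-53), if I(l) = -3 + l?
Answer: 424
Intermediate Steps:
I(-5)*(-53) = (-3 - 5)*(-53) = -8*(-53) = 424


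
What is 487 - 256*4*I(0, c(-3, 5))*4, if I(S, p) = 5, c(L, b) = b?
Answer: -19993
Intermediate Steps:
487 - 256*4*I(0, c(-3, 5))*4 = 487 - 256*4*5*4 = 487 - 5120*4 = 487 - 256*80 = 487 - 20480 = -19993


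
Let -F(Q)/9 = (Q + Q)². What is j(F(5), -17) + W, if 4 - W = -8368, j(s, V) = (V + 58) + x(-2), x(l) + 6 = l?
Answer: 8405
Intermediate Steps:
x(l) = -6 + l
F(Q) = -36*Q² (F(Q) = -9*(Q + Q)² = -9*4*Q² = -36*Q²)
j(s, V) = 50 + V (j(s, V) = (V + 58) + (-6 - 2) = (58 + V) - 8 = 50 + V)
W = 8372 (W = 4 - 1*(-8368) = 4 + 8368 = 8372)
j(F(5), -17) + W = (50 - 17) + 8372 = 33 + 8372 = 8405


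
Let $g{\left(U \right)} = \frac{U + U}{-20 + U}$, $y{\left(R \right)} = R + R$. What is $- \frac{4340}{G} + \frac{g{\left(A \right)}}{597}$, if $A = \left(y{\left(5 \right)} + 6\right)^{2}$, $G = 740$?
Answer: $- \frac{7638655}{1303251} \approx -5.8612$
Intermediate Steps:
$y{\left(R \right)} = 2 R$
$A = 256$ ($A = \left(2 \cdot 5 + 6\right)^{2} = \left(10 + 6\right)^{2} = 16^{2} = 256$)
$g{\left(U \right)} = \frac{2 U}{-20 + U}$
$- \frac{4340}{G} + \frac{g{\left(A \right)}}{597} = - \frac{4340}{740} + \frac{2 \cdot 256 \frac{1}{-20 + 256}}{597} = \left(-4340\right) \frac{1}{740} + 2 \cdot 256 \cdot \frac{1}{236} \cdot \frac{1}{597} = - \frac{217}{37} + 2 \cdot 256 \cdot \frac{1}{236} \cdot \frac{1}{597} = - \frac{217}{37} + \frac{128}{59} \cdot \frac{1}{597} = - \frac{217}{37} + \frac{128}{35223} = - \frac{7638655}{1303251}$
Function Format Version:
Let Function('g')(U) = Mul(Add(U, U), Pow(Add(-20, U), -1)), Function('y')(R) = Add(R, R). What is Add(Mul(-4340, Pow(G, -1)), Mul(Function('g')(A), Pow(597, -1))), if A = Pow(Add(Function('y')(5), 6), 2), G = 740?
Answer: Rational(-7638655, 1303251) ≈ -5.8612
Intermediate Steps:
Function('y')(R) = Mul(2, R)
A = 256 (A = Pow(Add(Mul(2, 5), 6), 2) = Pow(Add(10, 6), 2) = Pow(16, 2) = 256)
Function('g')(U) = Mul(2, U, Pow(Add(-20, U), -1)) (Function('g')(U) = Mul(Mul(2, U), Pow(Add(-20, U), -1)) = Mul(2, U, Pow(Add(-20, U), -1)))
Add(Mul(-4340, Pow(G, -1)), Mul(Function('g')(A), Pow(597, -1))) = Add(Mul(-4340, Pow(740, -1)), Mul(Mul(2, 256, Pow(Add(-20, 256), -1)), Pow(597, -1))) = Add(Mul(-4340, Rational(1, 740)), Mul(Mul(2, 256, Pow(236, -1)), Rational(1, 597))) = Add(Rational(-217, 37), Mul(Mul(2, 256, Rational(1, 236)), Rational(1, 597))) = Add(Rational(-217, 37), Mul(Rational(128, 59), Rational(1, 597))) = Add(Rational(-217, 37), Rational(128, 35223)) = Rational(-7638655, 1303251)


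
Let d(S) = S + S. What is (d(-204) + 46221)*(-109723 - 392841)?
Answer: -23023964532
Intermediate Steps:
d(S) = 2*S
(d(-204) + 46221)*(-109723 - 392841) = (2*(-204) + 46221)*(-109723 - 392841) = (-408 + 46221)*(-502564) = 45813*(-502564) = -23023964532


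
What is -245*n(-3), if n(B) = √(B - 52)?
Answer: -245*I*√55 ≈ -1817.0*I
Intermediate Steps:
n(B) = √(-52 + B)
-245*n(-3) = -245*√(-52 - 3) = -245*I*√55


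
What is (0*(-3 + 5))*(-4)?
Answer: 0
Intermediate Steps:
(0*(-3 + 5))*(-4) = (0*2)*(-4) = 0*(-4) = 0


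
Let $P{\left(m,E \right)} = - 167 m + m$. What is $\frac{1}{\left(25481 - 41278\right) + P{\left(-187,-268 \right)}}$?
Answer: $\frac{1}{15245} \approx 6.5595 \cdot 10^{-5}$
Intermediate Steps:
$P{\left(m,E \right)} = - 166 m$
$\frac{1}{\left(25481 - 41278\right) + P{\left(-187,-268 \right)}} = \frac{1}{\left(25481 - 41278\right) - -31042} = \frac{1}{\left(25481 - 41278\right) + 31042} = \frac{1}{-15797 + 31042} = \frac{1}{15245}$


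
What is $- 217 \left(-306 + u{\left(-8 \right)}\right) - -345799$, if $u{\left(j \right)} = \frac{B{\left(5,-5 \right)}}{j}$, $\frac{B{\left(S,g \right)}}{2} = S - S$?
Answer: $412201$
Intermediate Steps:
$B{\left(S,g \right)} = 0$ ($B{\left(S,g \right)} = 2 \left(S - S\right) = 2 \cdot 0 = 0$)
$u{\left(j \right)} = 0$ ($u{\left(j \right)} = \frac{0}{j} = 0$)
$- 217 \left(-306 + u{\left(-8 \right)}\right) - -345799 = - 217 \left(-306 + 0\right) - -345799 = \left(-217\right) \left(-306\right) + 345799 = 66402 + 345799 = 412201$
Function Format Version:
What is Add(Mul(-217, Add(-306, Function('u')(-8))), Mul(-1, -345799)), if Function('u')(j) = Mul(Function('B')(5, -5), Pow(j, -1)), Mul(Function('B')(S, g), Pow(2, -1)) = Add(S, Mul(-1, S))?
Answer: 412201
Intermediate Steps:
Function('B')(S, g) = 0 (Function('B')(S, g) = Mul(2, Add(S, Mul(-1, S))) = Mul(2, 0) = 0)
Function('u')(j) = 0 (Function('u')(j) = Mul(0, Pow(j, -1)) = 0)
Add(Mul(-217, Add(-306, Function('u')(-8))), Mul(-1, -345799)) = Add(Mul(-217, Add(-306, 0)), Mul(-1, -345799)) = Add(Mul(-217, -306), 345799) = Add(66402, 345799) = 412201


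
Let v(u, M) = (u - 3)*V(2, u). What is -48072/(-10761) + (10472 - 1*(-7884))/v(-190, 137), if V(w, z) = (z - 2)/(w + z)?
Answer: -736543337/8307492 ≈ -88.660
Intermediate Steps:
V(w, z) = (-2 + z)/(w + z)
v(u, M) = (-3 + u)*(-2 + u)/(2 + u) (v(u, M) = (u - 3)*((-2 + u)/(2 + u)) = (-3 + u)*((-2 + u)/(2 + u)) = (-3 + u)*(-2 + u)/(2 + u))
-48072/(-10761) + (10472 - 1*(-7884))/v(-190, 137) = -48072/(-10761) + (10472 - 1*(-7884))/(((-3 - 190)*(-2 - 190)/(2 - 190))) = -48072*(-1/10761) + (10472 + 7884)/((-193*(-192)/(-188))) = 16024/3587 + 18356/((-1/188*(-193)*(-192))) = 16024/3587 + 18356/(-9264/47) = 16024/3587 + 18356*(-47/9264) = 16024/3587 - 215683/2316 = -736543337/8307492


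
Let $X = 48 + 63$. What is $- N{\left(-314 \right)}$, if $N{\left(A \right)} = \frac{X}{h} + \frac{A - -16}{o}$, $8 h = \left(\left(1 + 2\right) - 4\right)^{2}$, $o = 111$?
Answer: $- \frac{98270}{111} \approx -885.32$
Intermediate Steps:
$X = 111$
$h = \frac{1}{8}$ ($h = \frac{\left(\left(1 + 2\right) - 4\right)^{2}}{8} = \frac{\left(3 - 4\right)^{2}}{8} = \frac{\left(-1\right)^{2}}{8} = \frac{1}{8} \cdot 1 = \frac{1}{8} \approx 0.125$)
$N{\left(A \right)} = \frac{98584}{111} + \frac{A}{111}$ ($N{\left(A \right)} = 111 \frac{1}{\frac{1}{8}} + \frac{A - -16}{111} = 111 \cdot 8 + \left(A + 16\right) \frac{1}{111} = 888 + \left(16 + A\right) \frac{1}{111} = 888 + \left(\frac{16}{111} + \frac{A}{111}\right) = \frac{98584}{111} + \frac{A}{111}$)
$- N{\left(-314 \right)} = - (\frac{98584}{111} + \frac{1}{111} \left(-314\right)) = - (\frac{98584}{111} - \frac{314}{111}) = \left(-1\right) \frac{98270}{111} = - \frac{98270}{111}$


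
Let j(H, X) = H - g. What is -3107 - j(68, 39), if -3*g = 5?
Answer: -9530/3 ≈ -3176.7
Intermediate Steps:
g = -5/3 (g = -⅓*5 = -5/3 ≈ -1.6667)
j(H, X) = 5/3 + H (j(H, X) = H - 1*(-5/3) = H + 5/3 = 5/3 + H)
-3107 - j(68, 39) = -3107 - (5/3 + 68) = -3107 - 1*209/3 = -3107 - 209/3 = -9530/3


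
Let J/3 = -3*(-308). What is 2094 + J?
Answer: 4866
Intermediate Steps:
J = 2772 (J = 3*(-3*(-308)) = 3*924 = 2772)
2094 + J = 2094 + 2772 = 4866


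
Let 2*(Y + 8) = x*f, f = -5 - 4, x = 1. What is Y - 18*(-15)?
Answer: 515/2 ≈ 257.50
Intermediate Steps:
f = -9
Y = -25/2 (Y = -8 + (1*(-9))/2 = -8 + (½)*(-9) = -8 - 9/2 = -25/2 ≈ -12.500)
Y - 18*(-15) = -25/2 - 18*(-15) = -25/2 + 270 = 515/2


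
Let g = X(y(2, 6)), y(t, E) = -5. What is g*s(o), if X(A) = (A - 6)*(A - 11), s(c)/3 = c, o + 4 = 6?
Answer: 1056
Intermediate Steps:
o = 2 (o = -4 + 6 = 2)
s(c) = 3*c
X(A) = (-11 + A)*(-6 + A) (X(A) = (-6 + A)*(-11 + A) = (-11 + A)*(-6 + A))
g = 176 (g = 66 + (-5)² - 17*(-5) = 66 + 25 + 85 = 176)
g*s(o) = 176*(3*2) = 176*6 = 1056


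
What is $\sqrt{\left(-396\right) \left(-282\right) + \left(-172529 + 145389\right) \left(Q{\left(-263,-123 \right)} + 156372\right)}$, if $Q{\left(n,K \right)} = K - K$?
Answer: $2 i \sqrt{1060956102} \approx 65145.0 i$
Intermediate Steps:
$Q{\left(n,K \right)} = 0$
$\sqrt{\left(-396\right) \left(-282\right) + \left(-172529 + 145389\right) \left(Q{\left(-263,-123 \right)} + 156372\right)} = \sqrt{\left(-396\right) \left(-282\right) + \left(-172529 + 145389\right) \left(0 + 156372\right)} = \sqrt{111672 - 4243936080} = \sqrt{-4243824408} = 2 i \sqrt{1060956102}$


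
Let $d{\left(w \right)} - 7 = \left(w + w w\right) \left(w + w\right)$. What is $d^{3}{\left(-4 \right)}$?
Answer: $-704969$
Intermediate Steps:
$d{\left(w \right)} = 7 + 2 w \left(w + w^{2}\right)$ ($d{\left(w \right)} = 7 + \left(w + w w\right) \left(w + w\right) = 7 + \left(w + w^{2}\right) 2 w = 7 + 2 w \left(w + w^{2}\right)$)
$d^{3}{\left(-4 \right)} = \left(7 + 2 \left(-4\right)^{2} + 2 \left(-4\right)^{3}\right)^{3} = \left(7 + 2 \cdot 16 + 2 \left(-64\right)\right)^{3} = \left(7 + 32 - 128\right)^{3} = \left(-89\right)^{3} = -704969$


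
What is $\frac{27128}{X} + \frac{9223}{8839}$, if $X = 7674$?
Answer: $\frac{155280847}{33915243} \approx 4.5785$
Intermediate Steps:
$\frac{27128}{X} + \frac{9223}{8839} = \frac{27128}{7674} + \frac{9223}{8839} = 27128 \cdot \frac{1}{7674} + 9223 \cdot \frac{1}{8839} = \frac{13564}{3837} + \frac{9223}{8839} = \frac{155280847}{33915243}$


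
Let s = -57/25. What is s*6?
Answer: -342/25 ≈ -13.680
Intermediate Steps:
s = -57/25 (s = -57*1/25 = -57/25 ≈ -2.2800)
s*6 = -57/25*6 = -342/25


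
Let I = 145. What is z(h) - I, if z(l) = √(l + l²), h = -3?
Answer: -145 + √6 ≈ -142.55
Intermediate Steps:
z(h) - I = √(-3*(1 - 3)) - 1*145 = √(-3*(-2)) - 145 = √6 - 145 = -145 + √6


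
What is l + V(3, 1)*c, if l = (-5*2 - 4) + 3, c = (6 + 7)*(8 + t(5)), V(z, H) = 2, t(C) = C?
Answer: 327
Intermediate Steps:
c = 169 (c = (6 + 7)*(8 + 5) = 13*13 = 169)
l = -11 (l = (-10 - 4) + 3 = -14 + 3 = -11)
l + V(3, 1)*c = -11 + 2*169 = -11 + 338 = 327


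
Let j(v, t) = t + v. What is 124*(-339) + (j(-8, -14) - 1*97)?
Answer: -42155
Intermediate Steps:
124*(-339) + (j(-8, -14) - 1*97) = 124*(-339) + ((-14 - 8) - 1*97) = -42036 + (-22 - 97) = -42036 - 119 = -42155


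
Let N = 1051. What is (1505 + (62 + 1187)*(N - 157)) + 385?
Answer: 1118496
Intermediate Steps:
(1505 + (62 + 1187)*(N - 157)) + 385 = (1505 + (62 + 1187)*(1051 - 157)) + 385 = (1505 + 1249*894) + 385 = (1505 + 1116606) + 385 = 1118111 + 385 = 1118496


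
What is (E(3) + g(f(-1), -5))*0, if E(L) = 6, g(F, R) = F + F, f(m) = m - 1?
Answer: 0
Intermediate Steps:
f(m) = -1 + m
g(F, R) = 2*F
(E(3) + g(f(-1), -5))*0 = (6 + 2*(-1 - 1))*0 = (6 + 2*(-2))*0 = (6 - 4)*0 = 2*0 = 0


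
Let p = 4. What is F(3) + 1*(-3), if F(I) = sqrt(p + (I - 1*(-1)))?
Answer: -3 + 2*sqrt(2) ≈ -0.17157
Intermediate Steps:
F(I) = sqrt(5 + I) (F(I) = sqrt(4 + (I - 1*(-1))) = sqrt(4 + (I + 1)) = sqrt(4 + (1 + I)) = sqrt(5 + I))
F(3) + 1*(-3) = sqrt(5 + 3) + 1*(-3) = sqrt(8) - 3 = 2*sqrt(2) - 3 = -3 + 2*sqrt(2)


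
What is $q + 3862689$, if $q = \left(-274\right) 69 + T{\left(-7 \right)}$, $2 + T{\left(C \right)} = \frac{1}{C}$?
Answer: $\frac{26906466}{7} \approx 3.8438 \cdot 10^{6}$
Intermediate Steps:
$T{\left(C \right)} = -2 + \frac{1}{C}$
$q = - \frac{132357}{7}$ ($q = \left(-274\right) 69 - \left(2 - \frac{1}{-7}\right) = -18906 - \frac{15}{7} = - \frac{132357}{7} \approx -18908.0$)
$q + 3862689 = - \frac{132357}{7} + 3862689 = \frac{26906466}{7}$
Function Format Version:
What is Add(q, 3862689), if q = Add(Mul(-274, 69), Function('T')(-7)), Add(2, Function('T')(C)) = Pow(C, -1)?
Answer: Rational(26906466, 7) ≈ 3.8438e+6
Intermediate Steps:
Function('T')(C) = Add(-2, Pow(C, -1))
q = Rational(-132357, 7) (q = Add(Mul(-274, 69), Add(-2, Pow(-7, -1))) = Add(-18906, Add(-2, Rational(-1, 7))) = Add(-18906, Rational(-15, 7)) = Rational(-132357, 7) ≈ -18908.)
Add(q, 3862689) = Add(Rational(-132357, 7), 3862689) = Rational(26906466, 7)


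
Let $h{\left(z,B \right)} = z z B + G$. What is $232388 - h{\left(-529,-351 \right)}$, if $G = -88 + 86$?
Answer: $98456581$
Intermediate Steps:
$G = -2$
$h{\left(z,B \right)} = -2 + B z^{2}$ ($h{\left(z,B \right)} = z z B - 2 = z^{2} B - 2 = B z^{2} - 2 = -2 + B z^{2}$)
$232388 - h{\left(-529,-351 \right)} = 232388 - \left(-2 - 351 \left(-529\right)^{2}\right) = 232388 - \left(-2 - 98224191\right) = 232388 - -98224193 = 232388 + 98224193 = 98456581$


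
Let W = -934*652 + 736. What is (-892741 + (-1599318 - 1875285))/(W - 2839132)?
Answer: 1091836/861841 ≈ 1.2669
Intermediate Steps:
W = -608232 (W = -608968 + 736 = -608232)
(-892741 + (-1599318 - 1875285))/(W - 2839132) = (-892741 + (-1599318 - 1875285))/(-608232 - 2839132) = (-892741 - 3474603)/(-3447364) = -4367344*(-1/3447364) = 1091836/861841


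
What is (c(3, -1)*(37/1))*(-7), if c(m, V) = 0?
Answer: 0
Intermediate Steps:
(c(3, -1)*(37/1))*(-7) = (0*(37/1))*(-7) = (0*(37*1))*(-7) = (0*37)*(-7) = 0*(-7) = 0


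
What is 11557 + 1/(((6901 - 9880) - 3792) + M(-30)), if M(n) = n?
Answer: 78599156/6801 ≈ 11557.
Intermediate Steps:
11557 + 1/(((6901 - 9880) - 3792) + M(-30)) = 11557 + 1/(((6901 - 9880) - 3792) - 30) = 11557 + 1/((-2979 - 3792) - 30) = 11557 + 1/(-6771 - 30) = 11557 + 1/(-6801) = 11557 - 1/6801 = 78599156/6801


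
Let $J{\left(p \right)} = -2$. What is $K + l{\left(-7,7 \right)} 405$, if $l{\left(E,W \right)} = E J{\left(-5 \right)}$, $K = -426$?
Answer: $5244$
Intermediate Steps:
$l{\left(E,W \right)} = - 2 E$ ($l{\left(E,W \right)} = E \left(-2\right) = - 2 E$)
$K + l{\left(-7,7 \right)} 405 = -426 + \left(-2\right) \left(-7\right) 405 = -426 + 14 \cdot 405 = -426 + 5670 = 5244$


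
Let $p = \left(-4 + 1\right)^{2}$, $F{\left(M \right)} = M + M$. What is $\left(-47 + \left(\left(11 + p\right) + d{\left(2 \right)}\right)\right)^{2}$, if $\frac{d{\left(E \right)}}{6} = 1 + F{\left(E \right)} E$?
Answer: $729$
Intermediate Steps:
$F{\left(M \right)} = 2 M$
$d{\left(E \right)} = 6 + 12 E^{2}$ ($d{\left(E \right)} = 6 \left(1 + 2 E E\right) = 6 \left(1 + 2 E^{2}\right) = 6 + 12 E^{2}$)
$p = 9$ ($p = \left(-3\right)^{2} = 9$)
$\left(-47 + \left(\left(11 + p\right) + d{\left(2 \right)}\right)\right)^{2} = \left(-47 + \left(\left(11 + 9\right) + \left(6 + 12 \cdot 2^{2}\right)\right)\right)^{2} = \left(-47 + \left(20 + \left(6 + 12 \cdot 4\right)\right)\right)^{2} = \left(-47 + \left(20 + \left(6 + 48\right)\right)\right)^{2} = \left(-47 + \left(20 + 54\right)\right)^{2} = \left(-47 + 74\right)^{2} = 27^{2} = 729$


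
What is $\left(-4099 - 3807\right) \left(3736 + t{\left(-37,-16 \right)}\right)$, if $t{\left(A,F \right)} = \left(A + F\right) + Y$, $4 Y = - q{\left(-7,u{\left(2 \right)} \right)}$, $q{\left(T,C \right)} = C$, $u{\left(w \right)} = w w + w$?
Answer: $-29105939$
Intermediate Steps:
$u{\left(w \right)} = w + w^{2}$ ($u{\left(w \right)} = w^{2} + w = w + w^{2}$)
$Y = - \frac{3}{2}$ ($Y = \frac{\left(-1\right) 2 \left(1 + 2\right)}{4} = \frac{\left(-1\right) 2 \cdot 3}{4} = \frac{\left(-1\right) 6}{4} = \frac{1}{4} \left(-6\right) = - \frac{3}{2} \approx -1.5$)
$t{\left(A,F \right)} = - \frac{3}{2} + A + F$ ($t{\left(A,F \right)} = \left(A + F\right) - \frac{3}{2} = - \frac{3}{2} + A + F$)
$\left(-4099 - 3807\right) \left(3736 + t{\left(-37,-16 \right)}\right) = \left(-4099 - 3807\right) \left(3736 - \frac{109}{2}\right) = - 7906 \left(3736 - \frac{109}{2}\right) = \left(-7906\right) \frac{7363}{2} = -29105939$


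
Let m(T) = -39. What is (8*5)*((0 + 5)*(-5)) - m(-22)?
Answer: -961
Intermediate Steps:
(8*5)*((0 + 5)*(-5)) - m(-22) = (8*5)*((0 + 5)*(-5)) - 1*(-39) = 40*(5*(-5)) + 39 = 40*(-25) + 39 = -1000 + 39 = -961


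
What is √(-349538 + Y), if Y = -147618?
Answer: 2*I*√124289 ≈ 705.09*I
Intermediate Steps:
√(-349538 + Y) = √(-349538 - 147618) = √(-497156) = 2*I*√124289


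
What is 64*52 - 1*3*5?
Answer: 3313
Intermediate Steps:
64*52 - 1*3*5 = 3328 - 3*5 = 3328 - 15 = 3313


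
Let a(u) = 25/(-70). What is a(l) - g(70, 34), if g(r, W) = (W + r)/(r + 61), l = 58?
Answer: -2111/1834 ≈ -1.1510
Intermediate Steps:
g(r, W) = (W + r)/(61 + r)
a(u) = -5/14 (a(u) = 25*(-1/70) = -5/14)
a(l) - g(70, 34) = -5/14 - (34 + 70)/(61 + 70) = -5/14 - 104/131 = -2111/1834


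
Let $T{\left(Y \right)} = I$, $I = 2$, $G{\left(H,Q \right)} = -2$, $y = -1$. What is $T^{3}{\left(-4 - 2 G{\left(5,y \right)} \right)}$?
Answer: $8$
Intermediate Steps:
$T{\left(Y \right)} = 2$
$T^{3}{\left(-4 - 2 G{\left(5,y \right)} \right)} = 2^{3} = 8$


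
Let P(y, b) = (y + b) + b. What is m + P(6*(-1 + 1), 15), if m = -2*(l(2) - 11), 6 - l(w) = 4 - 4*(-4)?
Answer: 80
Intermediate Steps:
l(w) = -14 (l(w) = 6 - (4 - 4*(-4)) = 6 - (4 + 16) = 6 - 1*20 = 6 - 20 = -14)
P(y, b) = y + 2*b (P(y, b) = (b + y) + b = y + 2*b)
m = 50 (m = -2*(-14 - 11) = -2*(-25) = 50)
m + P(6*(-1 + 1), 15) = 50 + (6*(-1 + 1) + 2*15) = 50 + (6*0 + 30) = 50 + (0 + 30) = 50 + 30 = 80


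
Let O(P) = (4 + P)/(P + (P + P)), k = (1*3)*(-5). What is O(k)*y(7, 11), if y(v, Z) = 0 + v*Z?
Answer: 847/45 ≈ 18.822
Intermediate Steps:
k = -15 (k = 3*(-5) = -15)
y(v, Z) = Z*v (y(v, Z) = 0 + Z*v = Z*v)
O(P) = (4 + P)/(3*P) (O(P) = (4 + P)/(P + 2*P) = (4 + P)/((3*P)) = (4 + P)*(1/(3*P)) = (4 + P)/(3*P))
O(k)*y(7, 11) = ((⅓)*(4 - 15)/(-15))*(11*7) = ((⅓)*(-1/15)*(-11))*77 = (11/45)*77 = 847/45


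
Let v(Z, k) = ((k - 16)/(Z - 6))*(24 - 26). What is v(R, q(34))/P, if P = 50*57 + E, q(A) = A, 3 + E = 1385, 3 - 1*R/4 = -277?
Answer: -9/1178612 ≈ -7.6361e-6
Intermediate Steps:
R = 1120 (R = 12 - 4*(-277) = 12 + 1108 = 1120)
E = 1382 (E = -3 + 1385 = 1382)
P = 4232 (P = 50*57 + 1382 = 2850 + 1382 = 4232)
v(Z, k) = -2*(-16 + k)/(-6 + Z) (v(Z, k) = ((-16 + k)/(-6 + Z))*(-2) = -2*(-16 + k)/(-6 + Z))
v(R, q(34))/P = (2*(16 - 1*34)/(-6 + 1120))/4232 = (2*(16 - 34)/1114)*(1/4232) = (2*(1/1114)*(-18))*(1/4232) = -18/557*1/4232 = -9/1178612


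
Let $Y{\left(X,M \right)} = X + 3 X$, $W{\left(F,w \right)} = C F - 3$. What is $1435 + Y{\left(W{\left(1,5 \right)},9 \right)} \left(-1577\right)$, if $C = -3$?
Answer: $39283$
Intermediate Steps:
$W{\left(F,w \right)} = -3 - 3 F$ ($W{\left(F,w \right)} = - 3 F - 3 = -3 - 3 F$)
$Y{\left(X,M \right)} = 4 X$
$1435 + Y{\left(W{\left(1,5 \right)},9 \right)} \left(-1577\right) = 1435 + 4 \left(-3 - 3\right) \left(-1577\right) = 1435 + 4 \left(-6\right) \left(-1577\right) = 1435 - -37848 = 1435 + 37848 = 39283$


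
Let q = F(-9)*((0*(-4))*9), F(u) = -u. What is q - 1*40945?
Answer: -40945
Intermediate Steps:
q = 0 (q = (-1*(-9))*((0*(-4))*9) = 9*(0*9) = 9*0 = 0)
q - 1*40945 = 0 - 1*40945 = 0 - 40945 = -40945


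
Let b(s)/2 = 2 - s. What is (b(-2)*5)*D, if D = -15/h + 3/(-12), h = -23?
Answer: 370/23 ≈ 16.087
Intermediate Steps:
b(s) = 4 - 2*s (b(s) = 2*(2 - s) = 4 - 2*s)
D = 37/92 (D = -15/(-23) + 3/(-12) = -15*(-1/23) + 3*(-1/12) = 15/23 - ¼ = 37/92 ≈ 0.40217)
(b(-2)*5)*D = ((4 - 2*(-2))*5)*(37/92) = ((4 + 4)*5)*(37/92) = (8*5)*(37/92) = 40*(37/92) = 370/23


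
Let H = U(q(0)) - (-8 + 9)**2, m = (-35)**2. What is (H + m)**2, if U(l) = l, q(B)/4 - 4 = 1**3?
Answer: 1547536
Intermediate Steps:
q(B) = 20 (q(B) = 16 + 4*1**3 = 16 + 4*1 = 16 + 4 = 20)
m = 1225
H = 19 (H = 20 - (-8 + 9)**2 = 20 - 1*1**2 = 20 - 1*1 = 20 - 1 = 19)
(H + m)**2 = (19 + 1225)**2 = 1244**2 = 1547536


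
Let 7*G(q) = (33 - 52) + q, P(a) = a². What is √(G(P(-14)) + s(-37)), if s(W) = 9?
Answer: 4*√105/7 ≈ 5.8554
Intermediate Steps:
G(q) = -19/7 + q/7 (G(q) = ((33 - 52) + q)/7 = (-19 + q)/7 = -19/7 + q/7)
√(G(P(-14)) + s(-37)) = √((-19/7 + (⅐)*(-14)²) + 9) = √((-19/7 + (⅐)*196) + 9) = √((-19/7 + 28) + 9) = √(177/7 + 9) = √(240/7) = 4*√105/7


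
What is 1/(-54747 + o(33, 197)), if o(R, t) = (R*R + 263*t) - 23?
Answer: -1/1870 ≈ -0.00053476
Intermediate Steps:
o(R, t) = -23 + R**2 + 263*t (o(R, t) = (R**2 + 263*t) - 23 = -23 + R**2 + 263*t)
1/(-54747 + o(33, 197)) = 1/(-54747 + (-23 + 33**2 + 263*197)) = 1/(-54747 + (-23 + 1089 + 51811)) = 1/(-54747 + 52877) = 1/(-1870) = -1/1870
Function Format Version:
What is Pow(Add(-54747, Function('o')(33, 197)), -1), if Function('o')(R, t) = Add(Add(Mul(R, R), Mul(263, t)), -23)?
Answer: Rational(-1, 1870) ≈ -0.00053476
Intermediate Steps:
Function('o')(R, t) = Add(-23, Pow(R, 2), Mul(263, t)) (Function('o')(R, t) = Add(Add(Pow(R, 2), Mul(263, t)), -23) = Add(-23, Pow(R, 2), Mul(263, t)))
Pow(Add(-54747, Function('o')(33, 197)), -1) = Pow(Add(-54747, Add(-23, Pow(33, 2), Mul(263, 197))), -1) = Pow(Add(-54747, Add(-23, 1089, 51811)), -1) = Pow(Add(-54747, 52877), -1) = Pow(-1870, -1) = Rational(-1, 1870)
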